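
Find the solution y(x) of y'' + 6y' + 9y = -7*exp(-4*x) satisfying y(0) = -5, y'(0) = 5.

Characteristic equation r² + 6r + 9 = 0 has discriminant (6)² - 4·(9) = 0, so r = -3 is a repeated root.
Hence y_h = (C1 + C2*x)*exp(-3*x).
Try y_p = A*exp(-4*x). Substituting into the equation and dividing by exp(-4*x) gives A = -7, so y_p = -7*exp(-4*x).
General solution: y = -7*exp(-4*x) + C1*exp(-3*x) + C2*x*exp(-3*x).
Apply the initial conditions: y(0) = -7 + C1 = -5 and y'(0) = 28 + C2 - 3*C1 = 5. Solving gives C1 = 2, C2 = -17.

y = -7*exp(-4*x) + 2*exp(-3*x) - 17*x*exp(-3*x)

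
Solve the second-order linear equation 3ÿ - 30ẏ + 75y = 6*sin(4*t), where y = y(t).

Divide through by 3: y'' - 10y' + 25y = 2*sin(4*t).
Characteristic equation r² - 10r + 25 = 0 has discriminant (-10)² - 4·(25) = 0, so r = 5 is a repeated root.
Hence y_h = (C1 + C2*t)*exp(5*t).
Try y_p = A*cos(4*t) + B*sin(4*t). Substituting and equating the coefficients of cos(4t) and sin(4t) gives A = 80/1681, B = 18/1681, so y_p = 18*sin(4*t)/1681 + 80*cos(4*t)/1681.

y = 18*sin(4*t)/1681 + 80*cos(4*t)/1681 + C1*exp(5*t) + C2*t*exp(5*t)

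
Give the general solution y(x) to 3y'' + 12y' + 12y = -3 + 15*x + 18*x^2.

Divide through by 3: y'' + 4y' + 4y = -1 + 5*x + 6*x^2.
Characteristic equation r² + 4r + 4 = 0 has discriminant (4)² - 4·(4) = 0, so r = -2 is a repeated root.
Hence y_h = (C1 + C2*x)*exp(-2*x).
For the particular solution try y_p = A0 + A1*x + A2*x^2. Substituting and matching coefficients of each power of x gives A0 = 3/4, A1 = -7/4, A2 = 3/2, so y_p = 3/4 - 7*x/4 + 3*x^2/2.

y = 3/4 - 7*x/4 + 3*x**2/2 + C1*exp(-2*x) + C2*x*exp(-2*x)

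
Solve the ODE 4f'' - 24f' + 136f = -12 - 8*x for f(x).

f = -57/578 - x/17 + C1*cos(5*x)*exp(3*x) + C2*exp(3*x)*sin(5*x)

Divide through by 4: f'' - 6f' + 34f = -3 - 2*x.
Characteristic equation r² - 6r + 34 = 0 has discriminant (-6)² - 4·(34) = -100 < 0, so r = 3 ± 5i.
Hence f_h = C1*cos(5*x)*exp(3*x) + C2*exp(3*x)*sin(5*x).
For the particular solution try f_p = A0 + A1*x. Substituting and matching coefficients of each power of x gives A0 = -57/578, A1 = -1/17, so f_p = -57/578 - x/17.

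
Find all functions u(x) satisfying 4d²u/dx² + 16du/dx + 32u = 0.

u = C1*cos(2*x)*exp(-2*x) + C2*exp(-2*x)*sin(2*x)

Divide through by 4: u'' + 4u' + 8u = 0.
Characteristic equation r² + 4r + 8 = 0 has discriminant (4)² - 4·(8) = -16 < 0, so r = -2 ± 2i.
Hence u_h = C1*cos(2*x)*exp(-2*x) + C2*exp(-2*x)*sin(2*x).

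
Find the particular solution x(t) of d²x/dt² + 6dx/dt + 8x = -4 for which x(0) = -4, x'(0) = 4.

x = -1/2 - 5*exp(-2*t) + 3*exp(-4*t)/2

Characteristic equation r² + 6r + 8 = 0 factors as (r + 4)(r + 2) = 0, so r = -4, -2.
Hence x_h = C1*exp(-4*t) + C2*exp(-2*t).
For the particular solution try x_p = A0. Substituting and matching coefficients of each power of t gives A0 = -1/2, so x_p = -1/2.
General solution: x = -1/2 + C1*exp(-4*t) + C2*exp(-2*t).
Apply the initial conditions: x(0) = -1/2 + C1 + C2 = -4 and x'(0) = -4*C1 - 2*C2 = 4. Solving gives C1 = 3/2, C2 = -5.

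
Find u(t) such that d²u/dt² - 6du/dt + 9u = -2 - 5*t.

Characteristic equation r² - 6r + 9 = 0 has discriminant (-6)² - 4·(9) = 0, so r = 3 is a repeated root.
Hence u_h = (C1 + C2*t)*exp(3*t).
For the particular solution try u_p = A0 + A1*t. Substituting and matching coefficients of each power of t gives A0 = -16/27, A1 = -5/9, so u_p = -16/27 - 5*t/9.

u = -16/27 - 5*t/9 + C1*exp(3*t) + C2*t*exp(3*t)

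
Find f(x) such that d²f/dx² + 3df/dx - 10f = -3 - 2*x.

f = 9/25 + x/5 + C1*exp(2*x) + C2*exp(-5*x)

Characteristic equation r² + 3r - 10 = 0 factors as (r - 2)(r + 5) = 0, so r = 2, -5.
Hence f_h = C1*exp(2*x) + C2*exp(-5*x).
For the particular solution try f_p = A0 + A1*x. Substituting and matching coefficients of each power of x gives A0 = 9/25, A1 = 1/5, so f_p = 9/25 + x/5.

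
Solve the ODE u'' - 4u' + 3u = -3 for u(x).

u = -1 + C1*exp(3*x) + C2*exp(x)

Characteristic equation r² - 4r + 3 = 0 factors as (r - 3)(r - 1) = 0, so r = 3, 1.
Hence u_h = C1*exp(3*x) + C2*exp(x).
For the particular solution try u_p = A0. Substituting and matching coefficients of each power of x gives A0 = -1, so u_p = -1.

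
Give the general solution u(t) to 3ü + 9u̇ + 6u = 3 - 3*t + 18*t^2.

u = 47/4 + 3*t**2 - 19*t/2 + C1*exp(-2*t) + C2*exp(-t)

Divide through by 3: u'' + 3u' + 2u = 1 - t + 6*t^2.
Characteristic equation r² + 3r + 2 = 0 factors as (r + 2)(r + 1) = 0, so r = -2, -1.
Hence u_h = C1*exp(-2*t) + C2*exp(-t).
For the particular solution try u_p = A0 + A1*t + A2*t^2. Substituting and matching coefficients of each power of t gives A0 = 47/4, A1 = -19/2, A2 = 3, so u_p = 47/4 + 3*t^2 - 19*t/2.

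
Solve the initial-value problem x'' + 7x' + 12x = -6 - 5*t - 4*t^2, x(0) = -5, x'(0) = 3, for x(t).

Characteristic equation r² + 7r + 12 = 0 factors as (r + 3)(r + 4) = 0, so r = -3, -4.
Hence x_h = C1*exp(-3*t) + C2*exp(-4*t).
For the particular solution try x_p = A0 + A1*t + A2*t^2. Substituting and matching coefficients of each power of t gives A0 = -185/432, A1 = -1/36, A2 = -1/3, so x_p = -185/432 - t^2/3 - t/36.
General solution: x = -185/432 - t^2/3 - t/36 + C1*exp(-3*t) + C2*exp(-4*t).
Apply the initial conditions: x(0) = -185/432 + C1 + C2 = -5 and x'(0) = -1/36 - 4*C2 - 3*C1 = 3. Solving gives C1 = -412/27, C2 = 171/16.

x = -185/432 - 412*exp(-3*t)/27 - t**2/3 - t/36 + 171*exp(-4*t)/16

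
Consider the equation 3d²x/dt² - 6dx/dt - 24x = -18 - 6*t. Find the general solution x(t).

x = 11/16 + t/4 + C1*exp(4*t) + C2*exp(-2*t)

Divide through by 3: x'' - 2x' - 8x = -6 - 2*t.
Characteristic equation r² - 2r - 8 = 0 factors as (r - 4)(r + 2) = 0, so r = 4, -2.
Hence x_h = C1*exp(4*t) + C2*exp(-2*t).
For the particular solution try x_p = A0 + A1*t. Substituting and matching coefficients of each power of t gives A0 = 11/16, A1 = 1/4, so x_p = 11/16 + t/4.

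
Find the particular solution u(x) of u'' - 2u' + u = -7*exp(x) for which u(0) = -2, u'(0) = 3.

Characteristic equation r² - 2r + 1 = 0 has discriminant (-2)² - 4·(1) = 0, so r = 1 is a repeated root.
Hence u_h = (C1 + C2*x)*exp(x).
Since exp(x) solves the homogeneous equation (r = 1 is a root of multiplicity 2), multiply the trial by x^2. Try u_p = A*x^2*exp(x). Substituting into the equation and dividing by exp(x) gives A = -7/2, so u_p = -7*x^2*exp(x)/2.
General solution: u = C1*exp(x) - 7*x^2*exp(x)/2 + C2*x*exp(x).
Apply the initial conditions: u(0) = C1 = -2 and u'(0) = C1 + C2 = 3. Solving gives C1 = -2, C2 = 5.

u = -2*exp(x) + 5*x*exp(x) - 7*x**2*exp(x)/2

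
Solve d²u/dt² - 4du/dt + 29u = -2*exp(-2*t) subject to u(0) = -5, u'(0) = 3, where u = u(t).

Characteristic equation r² - 4r + 29 = 0 has discriminant (-4)² - 4·(29) = -100 < 0, so r = 2 ± 5i.
Hence u_h = C1*cos(5*t)*exp(2*t) + C2*exp(2*t)*sin(5*t).
Try u_p = A*exp(-2*t). Substituting into the equation and dividing by exp(-2*t) gives A = -2/41, so u_p = -2*exp(-2*t)/41.
General solution: u = -2*exp(-2*t)/41 + C1*cos(5*t)*exp(2*t) + C2*exp(2*t)*sin(5*t).
Apply the initial conditions: u(0) = -2/41 + C1 = -5 and u'(0) = 4/41 + 2*C1 + 5*C2 = 3. Solving gives C1 = -203/41, C2 = 105/41.

u = -2*exp(-2*t)/41 - 203*cos(5*t)*exp(2*t)/41 + 105*exp(2*t)*sin(5*t)/41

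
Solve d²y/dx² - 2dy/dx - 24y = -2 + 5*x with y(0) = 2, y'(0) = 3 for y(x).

Characteristic equation r² - 2r - 24 = 0 factors as (r + 4)(r - 6) = 0, so r = -4, 6.
Hence y_h = C1*exp(-4*x) + C2*exp(6*x).
For the particular solution try y_p = A0 + A1*x. Substituting and matching coefficients of each power of x gives A0 = 29/288, A1 = -5/24, so y_p = 29/288 - 5*x/24.
General solution: y = 29/288 - 5*x/24 + C1*exp(-4*x) + C2*exp(6*x).
Apply the initial conditions: y(0) = 29/288 + C1 + C2 = 2 and y'(0) = -5/24 - 4*C1 + 6*C2 = 3. Solving gives C1 = 131/160, C2 = 389/360.

y = 29/288 - 5*x/24 + 131*exp(-4*x)/160 + 389*exp(6*x)/360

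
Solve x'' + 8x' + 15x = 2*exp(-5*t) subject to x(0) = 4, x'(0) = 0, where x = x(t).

x = -13*exp(-5*t)/2 + 21*exp(-3*t)/2 - t*exp(-5*t)

Characteristic equation r² + 8r + 15 = 0 factors as (r + 5)(r + 3) = 0, so r = -5, -3.
Hence x_h = C1*exp(-5*t) + C2*exp(-3*t).
Since exp(-5*t) solves the homogeneous equation (r = -5 is a root of multiplicity 1), multiply the trial by t. Try x_p = A*t*exp(-5*t). Substituting into the equation and dividing by exp(-5*t) gives A = -1, so x_p = -t*exp(-5*t).
General solution: x = C1*exp(-5*t) + C2*exp(-3*t) - t*exp(-5*t).
Apply the initial conditions: x(0) = C1 + C2 = 4 and x'(0) = -1 - 5*C1 - 3*C2 = 0. Solving gives C1 = -13/2, C2 = 21/2.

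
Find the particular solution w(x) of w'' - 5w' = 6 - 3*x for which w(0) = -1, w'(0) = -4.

Characteristic equation r² - 5r = 0 factors as (r - 5)r = 0, so r = 5, 0.
Hence w_h = C1*exp(5*x) + C2.
Since 0 is a characteristic root (multiplicity 1), multiply the polynomial trial by x: try w_p = x*(A0 + A1*x). Substituting and matching coefficients of each power of x gives A0 = -27/25, A1 = 3/10, so w_p = -27*x/25 + 3*x^2/10.
General solution: w = C2 - 27*x/25 + 3*x^2/10 + C1*exp(5*x).
Apply the initial conditions: w(0) = C1 + C2 = -1 and w'(0) = -27/25 + 5*C1 = -4. Solving gives C1 = -73/125, C2 = -52/125.

w = -52/125 - 73*exp(5*x)/125 - 27*x/25 + 3*x**2/10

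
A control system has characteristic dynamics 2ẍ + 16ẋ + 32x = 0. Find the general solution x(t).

Divide through by 2: x'' + 8x' + 16x = 0.
Characteristic equation r² + 8r + 16 = 0 has discriminant (8)² - 4·(16) = 0, so r = -4 is a repeated root.
Hence x_h = (C1 + C2*t)*exp(-4*t).

x = C1*exp(-4*t) + C2*t*exp(-4*t)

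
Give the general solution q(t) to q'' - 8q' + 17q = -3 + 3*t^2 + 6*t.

q = 231/4913 + 3*t**2/17 + 150*t/289 + C1*cos(t)*exp(4*t) + C2*exp(4*t)*sin(t)

Characteristic equation r² - 8r + 17 = 0 has discriminant (-8)² - 4·(17) = -4 < 0, so r = 4 ± i.
Hence q_h = C1*cos(t)*exp(4*t) + C2*exp(4*t)*sin(t).
For the particular solution try q_p = A0 + A1*t + A2*t^2. Substituting and matching coefficients of each power of t gives A0 = 231/4913, A1 = 150/289, A2 = 3/17, so q_p = 231/4913 + 3*t^2/17 + 150*t/289.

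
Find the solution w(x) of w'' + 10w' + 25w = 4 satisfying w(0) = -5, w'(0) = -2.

w = 4/25 - 129*exp(-5*x)/25 - 139*x*exp(-5*x)/5

Characteristic equation r² + 10r + 25 = 0 has discriminant (10)² - 4·(25) = 0, so r = -5 is a repeated root.
Hence w_h = (C1 + C2*x)*exp(-5*x).
For the particular solution try w_p = A0. Substituting and matching coefficients of each power of x gives A0 = 4/25, so w_p = 4/25.
General solution: w = 4/25 + C1*exp(-5*x) + C2*x*exp(-5*x).
Apply the initial conditions: w(0) = 4/25 + C1 = -5 and w'(0) = C2 - 5*C1 = -2. Solving gives C1 = -129/25, C2 = -139/5.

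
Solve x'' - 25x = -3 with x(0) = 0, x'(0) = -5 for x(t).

x = 3/25 - 14*exp(5*t)/25 + 11*exp(-5*t)/25

Characteristic equation r² - 25 = 0 factors as (r - 5)(r + 5) = 0, so r = 5, -5.
Hence x_h = C1*exp(5*t) + C2*exp(-5*t).
For the particular solution try x_p = A0. Substituting and matching coefficients of each power of t gives A0 = 3/25, so x_p = 3/25.
General solution: x = 3/25 + C1*exp(5*t) + C2*exp(-5*t).
Apply the initial conditions: x(0) = 3/25 + C1 + C2 = 0 and x'(0) = -5*C2 + 5*C1 = -5. Solving gives C1 = -14/25, C2 = 11/25.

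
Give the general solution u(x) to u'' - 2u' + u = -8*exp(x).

Characteristic equation r² - 2r + 1 = 0 has discriminant (-2)² - 4·(1) = 0, so r = 1 is a repeated root.
Hence u_h = (C1 + C2*x)*exp(x).
Since exp(x) solves the homogeneous equation (r = 1 is a root of multiplicity 2), multiply the trial by x^2. Try u_p = A*x^2*exp(x). Substituting into the equation and dividing by exp(x) gives A = -4, so u_p = -4*x^2*exp(x).

u = C1*exp(x) - 4*x**2*exp(x) + C2*x*exp(x)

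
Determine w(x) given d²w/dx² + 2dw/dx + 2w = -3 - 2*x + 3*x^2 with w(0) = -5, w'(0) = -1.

w = 1 - 4*x + 3*x**2/2 - 6*cos(x)*exp(-x) - 3*exp(-x)*sin(x)

Characteristic equation r² + 2r + 2 = 0 has discriminant (2)² - 4·(2) = -4 < 0, so r = -1 ± i.
Hence w_h = C1*cos(x)*exp(-x) + C2*exp(-x)*sin(x).
For the particular solution try w_p = A0 + A1*x + A2*x^2. Substituting and matching coefficients of each power of x gives A0 = 1, A1 = -4, A2 = 3/2, so w_p = 1 - 4*x + 3*x^2/2.
General solution: w = 1 - 4*x + 3*x^2/2 + C1*cos(x)*exp(-x) + C2*exp(-x)*sin(x).
Apply the initial conditions: w(0) = 1 + C1 = -5 and w'(0) = -4 + C2 - C1 = -1. Solving gives C1 = -6, C2 = -3.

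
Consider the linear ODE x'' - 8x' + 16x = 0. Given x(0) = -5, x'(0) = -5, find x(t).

Characteristic equation r² - 8r + 16 = 0 has discriminant (-8)² - 4·(16) = 0, so r = 4 is a repeated root.
Hence x_h = (C1 + C2*t)*exp(4*t).
Apply the initial conditions: x(0) = C1 = -5 and x'(0) = C2 + 4*C1 = -5. Solving gives C1 = -5, C2 = 15.

x = -5*exp(4*t) + 15*t*exp(4*t)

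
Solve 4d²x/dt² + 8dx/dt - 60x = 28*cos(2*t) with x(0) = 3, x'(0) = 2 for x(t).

Divide through by 4: x'' + 2x' - 15x = 7*cos(2*t).
Characteristic equation r² + 2r - 15 = 0 factors as (r - 3)(r + 5) = 0, so r = 3, -5.
Hence x_h = C1*exp(3*t) + C2*exp(-5*t).
Try x_p = A*cos(2*t) + B*sin(2*t). Substituting and equating the coefficients of cos(2t) and sin(2t) gives A = -133/377, B = 28/377, so x_p = -133*cos(2*t)/377 + 28*sin(2*t)/377.
General solution: x = -133*cos(2*t)/377 + 28*sin(2*t)/377 + C1*exp(3*t) + C2*exp(-5*t).
Apply the initial conditions: x(0) = -133/377 + C1 + C2 = 3 and x'(0) = 56/377 - 5*C2 + 3*C1 = 2. Solving gives C1 = 121/52, C2 = 119/116.

x = -133*cos(2*t)/377 + 28*sin(2*t)/377 + 119*exp(-5*t)/116 + 121*exp(3*t)/52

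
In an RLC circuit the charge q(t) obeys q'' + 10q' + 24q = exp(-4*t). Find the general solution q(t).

q = C1*exp(-4*t) + C2*exp(-6*t) + t*exp(-4*t)/2

Characteristic equation r² + 10r + 24 = 0 factors as (r + 4)(r + 6) = 0, so r = -4, -6.
Hence q_h = C1*exp(-4*t) + C2*exp(-6*t).
Since exp(-4*t) solves the homogeneous equation (r = -4 is a root of multiplicity 1), multiply the trial by t. Try q_p = A*t*exp(-4*t). Substituting into the equation and dividing by exp(-4*t) gives A = 1/2, so q_p = t*exp(-4*t)/2.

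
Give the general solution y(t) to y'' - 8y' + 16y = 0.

Characteristic equation r² - 8r + 16 = 0 has discriminant (-8)² - 4·(16) = 0, so r = 4 is a repeated root.
Hence y_h = (C1 + C2*t)*exp(4*t).

y = C1*exp(4*t) + C2*t*exp(4*t)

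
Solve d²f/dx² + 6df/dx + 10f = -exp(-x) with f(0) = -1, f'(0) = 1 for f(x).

Characteristic equation r² + 6r + 10 = 0 has discriminant (6)² - 4·(10) = -4 < 0, so r = -3 ± i.
Hence f_h = C1*cos(x)*exp(-3*x) + C2*exp(-3*x)*sin(x).
Try f_p = A*exp(-x). Substituting into the equation and dividing by exp(-x) gives A = -1/5, so f_p = -exp(-x)/5.
General solution: f = -exp(-x)/5 + C1*cos(x)*exp(-3*x) + C2*exp(-3*x)*sin(x).
Apply the initial conditions: f(0) = -1/5 + C1 = -1 and f'(0) = 1/5 + C2 - 3*C1 = 1. Solving gives C1 = -4/5, C2 = -8/5.

f = -exp(-x)/5 - 8*exp(-3*x)*sin(x)/5 - 4*cos(x)*exp(-3*x)/5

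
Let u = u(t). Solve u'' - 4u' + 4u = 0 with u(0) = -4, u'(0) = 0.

u = -4*exp(2*t) + 8*t*exp(2*t)

Characteristic equation r² - 4r + 4 = 0 has discriminant (-4)² - 4·(4) = 0, so r = 2 is a repeated root.
Hence u_h = (C1 + C2*t)*exp(2*t).
Apply the initial conditions: u(0) = C1 = -4 and u'(0) = C2 + 2*C1 = 0. Solving gives C1 = -4, C2 = 8.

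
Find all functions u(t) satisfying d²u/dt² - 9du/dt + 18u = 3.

Characteristic equation r² - 9r + 18 = 0 factors as (r - 6)(r - 3) = 0, so r = 6, 3.
Hence u_h = C1*exp(6*t) + C2*exp(3*t).
For the particular solution try u_p = A0. Substituting and matching coefficients of each power of t gives A0 = 1/6, so u_p = 1/6.

u = 1/6 + C1*exp(6*t) + C2*exp(3*t)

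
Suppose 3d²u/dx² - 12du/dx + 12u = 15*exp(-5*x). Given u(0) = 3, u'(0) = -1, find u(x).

u = 5*exp(-5*x)/49 + 142*exp(2*x)/49 - 44*x*exp(2*x)/7

Divide through by 3: u'' - 4u' + 4u = 5*exp(-5*x).
Characteristic equation r² - 4r + 4 = 0 has discriminant (-4)² - 4·(4) = 0, so r = 2 is a repeated root.
Hence u_h = (C1 + C2*x)*exp(2*x).
Try u_p = A*exp(-5*x). Substituting into the equation and dividing by exp(-5*x) gives A = 5/49, so u_p = 5*exp(-5*x)/49.
General solution: u = 5*exp(-5*x)/49 + C1*exp(2*x) + C2*x*exp(2*x).
Apply the initial conditions: u(0) = 5/49 + C1 = 3 and u'(0) = -25/49 + C2 + 2*C1 = -1. Solving gives C1 = 142/49, C2 = -44/7.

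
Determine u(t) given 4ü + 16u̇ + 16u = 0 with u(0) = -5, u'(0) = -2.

Divide through by 4: u'' + 4u' + 4u = 0.
Characteristic equation r² + 4r + 4 = 0 has discriminant (4)² - 4·(4) = 0, so r = -2 is a repeated root.
Hence u_h = (C1 + C2*t)*exp(-2*t).
Apply the initial conditions: u(0) = C1 = -5 and u'(0) = C2 - 2*C1 = -2. Solving gives C1 = -5, C2 = -12.

u = -5*exp(-2*t) - 12*t*exp(-2*t)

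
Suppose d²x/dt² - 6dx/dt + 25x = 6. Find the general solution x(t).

Characteristic equation r² - 6r + 25 = 0 has discriminant (-6)² - 4·(25) = -64 < 0, so r = 3 ± 4i.
Hence x_h = C1*cos(4*t)*exp(3*t) + C2*exp(3*t)*sin(4*t).
For the particular solution try x_p = A0. Substituting and matching coefficients of each power of t gives A0 = 6/25, so x_p = 6/25.

x = 6/25 + C1*cos(4*t)*exp(3*t) + C2*exp(3*t)*sin(4*t)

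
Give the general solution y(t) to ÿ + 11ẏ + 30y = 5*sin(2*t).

y = -11*cos(2*t)/116 + 13*sin(2*t)/116 + C1*exp(-6*t) + C2*exp(-5*t)

Characteristic equation r² + 11r + 30 = 0 factors as (r + 6)(r + 5) = 0, so r = -6, -5.
Hence y_h = C1*exp(-6*t) + C2*exp(-5*t).
Try y_p = A*cos(2*t) + B*sin(2*t). Substituting and equating the coefficients of cos(2t) and sin(2t) gives A = -11/116, B = 13/116, so y_p = -11*cos(2*t)/116 + 13*sin(2*t)/116.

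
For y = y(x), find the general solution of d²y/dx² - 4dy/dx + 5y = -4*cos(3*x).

y = cos(3*x)/10 + 3*sin(3*x)/10 + C1*cos(x)*exp(2*x) + C2*exp(2*x)*sin(x)

Characteristic equation r² - 4r + 5 = 0 has discriminant (-4)² - 4·(5) = -4 < 0, so r = 2 ± i.
Hence y_h = C1*cos(x)*exp(2*x) + C2*exp(2*x)*sin(x).
Try y_p = A*cos(3*x) + B*sin(3*x). Substituting and equating the coefficients of cos(3x) and sin(3x) gives A = 1/10, B = 3/10, so y_p = cos(3*x)/10 + 3*sin(3*x)/10.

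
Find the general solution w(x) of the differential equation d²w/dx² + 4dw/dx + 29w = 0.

w = C1*cos(5*x)*exp(-2*x) + C2*exp(-2*x)*sin(5*x)

Characteristic equation r² + 4r + 29 = 0 has discriminant (4)² - 4·(29) = -100 < 0, so r = -2 ± 5i.
Hence w_h = C1*cos(5*x)*exp(-2*x) + C2*exp(-2*x)*sin(5*x).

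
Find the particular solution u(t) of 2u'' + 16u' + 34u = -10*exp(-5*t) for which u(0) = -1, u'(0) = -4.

u = -5*exp(-5*t)/2 - 21*exp(-4*t)*sin(t)/2 + 3*cos(t)*exp(-4*t)/2

Divide through by 2: u'' + 8u' + 17u = -5*exp(-5*t).
Characteristic equation r² + 8r + 17 = 0 has discriminant (8)² - 4·(17) = -4 < 0, so r = -4 ± i.
Hence u_h = C1*cos(t)*exp(-4*t) + C2*exp(-4*t)*sin(t).
Try u_p = A*exp(-5*t). Substituting into the equation and dividing by exp(-5*t) gives A = -5/2, so u_p = -5*exp(-5*t)/2.
General solution: u = -5*exp(-5*t)/2 + C1*cos(t)*exp(-4*t) + C2*exp(-4*t)*sin(t).
Apply the initial conditions: u(0) = -5/2 + C1 = -1 and u'(0) = 25/2 + C2 - 4*C1 = -4. Solving gives C1 = 3/2, C2 = -21/2.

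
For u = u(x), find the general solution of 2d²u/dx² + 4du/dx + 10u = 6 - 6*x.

u = 21/25 - 3*x/5 + C1*cos(2*x)*exp(-x) + C2*exp(-x)*sin(2*x)

Divide through by 2: u'' + 2u' + 5u = 3 - 3*x.
Characteristic equation r² + 2r + 5 = 0 has discriminant (2)² - 4·(5) = -16 < 0, so r = -1 ± 2i.
Hence u_h = C1*cos(2*x)*exp(-x) + C2*exp(-x)*sin(2*x).
For the particular solution try u_p = A0 + A1*x. Substituting and matching coefficients of each power of x gives A0 = 21/25, A1 = -3/5, so u_p = 21/25 - 3*x/5.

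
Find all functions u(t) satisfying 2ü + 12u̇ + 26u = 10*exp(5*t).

Divide through by 2: u'' + 6u' + 13u = 5*exp(5*t).
Characteristic equation r² + 6r + 13 = 0 has discriminant (6)² - 4·(13) = -16 < 0, so r = -3 ± 2i.
Hence u_h = C1*cos(2*t)*exp(-3*t) + C2*exp(-3*t)*sin(2*t).
Try u_p = A*exp(5*t). Substituting into the equation and dividing by exp(5*t) gives A = 5/68, so u_p = 5*exp(5*t)/68.

u = 5*exp(5*t)/68 + C1*cos(2*t)*exp(-3*t) + C2*exp(-3*t)*sin(2*t)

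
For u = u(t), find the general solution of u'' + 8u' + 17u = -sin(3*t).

Characteristic equation r² + 8r + 17 = 0 has discriminant (8)² - 4·(17) = -4 < 0, so r = -4 ± i.
Hence u_h = C1*cos(t)*exp(-4*t) + C2*exp(-4*t)*sin(t).
Try u_p = A*cos(3*t) + B*sin(3*t). Substituting and equating the coefficients of cos(3t) and sin(3t) gives A = 3/80, B = -1/80, so u_p = -sin(3*t)/80 + 3*cos(3*t)/80.

u = -sin(3*t)/80 + 3*cos(3*t)/80 + C1*cos(t)*exp(-4*t) + C2*exp(-4*t)*sin(t)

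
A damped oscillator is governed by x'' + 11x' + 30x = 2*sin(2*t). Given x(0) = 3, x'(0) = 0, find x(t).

x = -151*exp(-6*t)/10 - 11*cos(2*t)/290 + 13*sin(2*t)/290 + 526*exp(-5*t)/29

Characteristic equation r² + 11r + 30 = 0 factors as (r + 5)(r + 6) = 0, so r = -5, -6.
Hence x_h = C1*exp(-5*t) + C2*exp(-6*t).
Try x_p = A*cos(2*t) + B*sin(2*t). Substituting and equating the coefficients of cos(2t) and sin(2t) gives A = -11/290, B = 13/290, so x_p = -11*cos(2*t)/290 + 13*sin(2*t)/290.
General solution: x = -11*cos(2*t)/290 + 13*sin(2*t)/290 + C1*exp(-5*t) + C2*exp(-6*t).
Apply the initial conditions: x(0) = -11/290 + C1 + C2 = 3 and x'(0) = 13/145 - 6*C2 - 5*C1 = 0. Solving gives C1 = 526/29, C2 = -151/10.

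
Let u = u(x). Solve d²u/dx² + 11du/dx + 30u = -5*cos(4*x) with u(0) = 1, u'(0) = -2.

u = -93*exp(-6*x)/26 - 55*sin(4*x)/533 - 35*cos(4*x)/1066 + 189*exp(-5*x)/41

Characteristic equation r² + 11r + 30 = 0 factors as (r + 5)(r + 6) = 0, so r = -5, -6.
Hence u_h = C1*exp(-5*x) + C2*exp(-6*x).
Try u_p = A*cos(4*x) + B*sin(4*x). Substituting and equating the coefficients of cos(4x) and sin(4x) gives A = -35/1066, B = -55/533, so u_p = -55*sin(4*x)/533 - 35*cos(4*x)/1066.
General solution: u = -55*sin(4*x)/533 - 35*cos(4*x)/1066 + C1*exp(-5*x) + C2*exp(-6*x).
Apply the initial conditions: u(0) = -35/1066 + C1 + C2 = 1 and u'(0) = -220/533 - 6*C2 - 5*C1 = -2. Solving gives C1 = 189/41, C2 = -93/26.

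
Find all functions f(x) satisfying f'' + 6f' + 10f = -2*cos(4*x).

f = -4*sin(4*x)/51 + cos(4*x)/51 + C1*cos(x)*exp(-3*x) + C2*exp(-3*x)*sin(x)

Characteristic equation r² + 6r + 10 = 0 has discriminant (6)² - 4·(10) = -4 < 0, so r = -3 ± i.
Hence f_h = C1*cos(x)*exp(-3*x) + C2*exp(-3*x)*sin(x).
Try f_p = A*cos(4*x) + B*sin(4*x). Substituting and equating the coefficients of cos(4x) and sin(4x) gives A = 1/51, B = -4/51, so f_p = -4*sin(4*x)/51 + cos(4*x)/51.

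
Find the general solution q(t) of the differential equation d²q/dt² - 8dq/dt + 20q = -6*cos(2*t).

q = -3*cos(2*t)/16 + 3*sin(2*t)/16 + C1*cos(2*t)*exp(4*t) + C2*exp(4*t)*sin(2*t)

Characteristic equation r² - 8r + 20 = 0 has discriminant (-8)² - 4·(20) = -16 < 0, so r = 4 ± 2i.
Hence q_h = C1*cos(2*t)*exp(4*t) + C2*exp(4*t)*sin(2*t).
Try q_p = A*cos(2*t) + B*sin(2*t). Substituting and equating the coefficients of cos(2t) and sin(2t) gives A = -3/16, B = 3/16, so q_p = -3*cos(2*t)/16 + 3*sin(2*t)/16.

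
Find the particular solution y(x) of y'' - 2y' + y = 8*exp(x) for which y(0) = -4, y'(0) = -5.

Characteristic equation r² - 2r + 1 = 0 has discriminant (-2)² - 4·(1) = 0, so r = 1 is a repeated root.
Hence y_h = (C1 + C2*x)*exp(x).
Since exp(x) solves the homogeneous equation (r = 1 is a root of multiplicity 2), multiply the trial by x^2. Try y_p = A*x^2*exp(x). Substituting into the equation and dividing by exp(x) gives A = 4, so y_p = 4*x^2*exp(x).
General solution: y = C1*exp(x) + 4*x^2*exp(x) + C2*x*exp(x).
Apply the initial conditions: y(0) = C1 = -4 and y'(0) = C1 + C2 = -5. Solving gives C1 = -4, C2 = -1.

y = -4*exp(x) - x*exp(x) + 4*x**2*exp(x)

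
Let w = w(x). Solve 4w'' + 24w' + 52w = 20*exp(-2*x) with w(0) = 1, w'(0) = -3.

Divide through by 4: w'' + 6w' + 13w = 5*exp(-2*x).
Characteristic equation r² + 6r + 13 = 0 has discriminant (6)² - 4·(13) = -16 < 0, so r = -3 ± 2i.
Hence w_h = C1*cos(2*x)*exp(-3*x) + C2*exp(-3*x)*sin(2*x).
Try w_p = A*exp(-2*x). Substituting into the equation and dividing by exp(-2*x) gives A = 1, so w_p = exp(-2*x).
General solution: w = C1*cos(2*x)*exp(-3*x) + C2*exp(-3*x)*sin(2*x) + exp(-2*x).
Apply the initial conditions: w(0) = 1 + C1 = 1 and w'(0) = -2 - 3*C1 + 2*C2 = -3. Solving gives C1 = 0, C2 = -1/2.

w = -exp(-3*x)*sin(2*x)/2 + exp(-2*x)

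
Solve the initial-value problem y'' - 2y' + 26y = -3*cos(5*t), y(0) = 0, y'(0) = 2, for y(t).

Characteristic equation r² - 2r + 26 = 0 has discriminant (-2)² - 4·(26) = -100 < 0, so r = 1 ± 5i.
Hence y_h = C1*cos(5*t)*exp(t) + C2*exp(t)*sin(5*t).
Try y_p = A*cos(5*t) + B*sin(5*t). Substituting and equating the coefficients of cos(5t) and sin(5t) gives A = -3/101, B = 30/101, so y_p = -3*cos(5*t)/101 + 30*sin(5*t)/101.
General solution: y = -3*cos(5*t)/101 + 30*sin(5*t)/101 + C1*cos(5*t)*exp(t) + C2*exp(t)*sin(5*t).
Apply the initial conditions: y(0) = -3/101 + C1 = 0 and y'(0) = 150/101 + C1 + 5*C2 = 2. Solving gives C1 = 3/101, C2 = 49/505.

y = -3*cos(5*t)/101 + 30*sin(5*t)/101 + 3*cos(5*t)*exp(t)/101 + 49*exp(t)*sin(5*t)/505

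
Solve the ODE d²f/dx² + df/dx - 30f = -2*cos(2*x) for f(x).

f = -sin(2*x)/290 + 17*cos(2*x)/290 + C1*exp(-6*x) + C2*exp(5*x)

Characteristic equation r² + r - 30 = 0 factors as (r + 6)(r - 5) = 0, so r = -6, 5.
Hence f_h = C1*exp(-6*x) + C2*exp(5*x).
Try f_p = A*cos(2*x) + B*sin(2*x). Substituting and equating the coefficients of cos(2x) and sin(2x) gives A = 17/290, B = -1/290, so f_p = -sin(2*x)/290 + 17*cos(2*x)/290.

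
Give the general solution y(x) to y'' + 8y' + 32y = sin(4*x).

Characteristic equation r² + 8r + 32 = 0 has discriminant (8)² - 4·(32) = -64 < 0, so r = -4 ± 4i.
Hence y_h = C1*cos(4*x)*exp(-4*x) + C2*exp(-4*x)*sin(4*x).
Try y_p = A*cos(4*x) + B*sin(4*x). Substituting and equating the coefficients of cos(4x) and sin(4x) gives A = -1/40, B = 1/80, so y_p = -cos(4*x)/40 + sin(4*x)/80.

y = -cos(4*x)/40 + sin(4*x)/80 + C1*cos(4*x)*exp(-4*x) + C2*exp(-4*x)*sin(4*x)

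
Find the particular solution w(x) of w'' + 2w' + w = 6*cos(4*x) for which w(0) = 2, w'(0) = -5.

Characteristic equation r² + 2r + 1 = 0 has discriminant (2)² - 4·(1) = 0, so r = -1 is a repeated root.
Hence w_h = (C1 + C2*x)*exp(-x).
Try w_p = A*cos(4*x) + B*sin(4*x). Substituting and equating the coefficients of cos(4x) and sin(4x) gives A = -90/289, B = 48/289, so w_p = -90*cos(4*x)/289 + 48*sin(4*x)/289.
General solution: w = -90*cos(4*x)/289 + 48*sin(4*x)/289 + C1*exp(-x) + C2*x*exp(-x).
Apply the initial conditions: w(0) = -90/289 + C1 = 2 and w'(0) = 192/289 + C2 - C1 = -5. Solving gives C1 = 668/289, C2 = -57/17.

w = -90*cos(4*x)/289 + 48*sin(4*x)/289 + 668*exp(-x)/289 - 57*x*exp(-x)/17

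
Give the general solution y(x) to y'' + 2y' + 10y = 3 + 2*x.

Characteristic equation r² + 2r + 10 = 0 has discriminant (2)² - 4·(10) = -36 < 0, so r = -1 ± 3i.
Hence y_h = C1*cos(3*x)*exp(-x) + C2*exp(-x)*sin(3*x).
For the particular solution try y_p = A0 + A1*x. Substituting and matching coefficients of each power of x gives A0 = 13/50, A1 = 1/5, so y_p = 13/50 + x/5.

y = 13/50 + x/5 + C1*cos(3*x)*exp(-x) + C2*exp(-x)*sin(3*x)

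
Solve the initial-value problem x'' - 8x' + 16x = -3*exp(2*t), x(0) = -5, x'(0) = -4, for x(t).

x = -17*exp(4*t)/4 - 3*exp(2*t)/4 + 29*t*exp(4*t)/2

Characteristic equation r² - 8r + 16 = 0 has discriminant (-8)² - 4·(16) = 0, so r = 4 is a repeated root.
Hence x_h = (C1 + C2*t)*exp(4*t).
Try x_p = A*exp(2*t). Substituting into the equation and dividing by exp(2*t) gives A = -3/4, so x_p = -3*exp(2*t)/4.
General solution: x = -3*exp(2*t)/4 + C1*exp(4*t) + C2*t*exp(4*t).
Apply the initial conditions: x(0) = -3/4 + C1 = -5 and x'(0) = -3/2 + C2 + 4*C1 = -4. Solving gives C1 = -17/4, C2 = 29/2.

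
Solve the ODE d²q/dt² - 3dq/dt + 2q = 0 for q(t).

q = C1*exp(2*t) + C2*exp(t)

Characteristic equation r² - 3r + 2 = 0 factors as (r - 2)(r - 1) = 0, so r = 2, 1.
Hence q_h = C1*exp(2*t) + C2*exp(t).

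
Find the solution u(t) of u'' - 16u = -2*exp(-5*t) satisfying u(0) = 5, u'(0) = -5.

u = -2*exp(-5*t)/9 + 27*exp(-4*t)/8 + 133*exp(4*t)/72

Characteristic equation r² - 16 = 0 factors as (r + 4)(r - 4) = 0, so r = -4, 4.
Hence u_h = C1*exp(-4*t) + C2*exp(4*t).
Try u_p = A*exp(-5*t). Substituting into the equation and dividing by exp(-5*t) gives A = -2/9, so u_p = -2*exp(-5*t)/9.
General solution: u = -2*exp(-5*t)/9 + C1*exp(-4*t) + C2*exp(4*t).
Apply the initial conditions: u(0) = -2/9 + C1 + C2 = 5 and u'(0) = 10/9 - 4*C1 + 4*C2 = -5. Solving gives C1 = 27/8, C2 = 133/72.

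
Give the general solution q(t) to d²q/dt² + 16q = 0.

q = C1*cos(4*t) + C2*sin(4*t)

Characteristic equation r² + 16 = 0 has discriminant (0)² - 4·(16) = -64 < 0, so r = ± 4i.
Hence q_h = C1*cos(4*t) + C2*sin(4*t).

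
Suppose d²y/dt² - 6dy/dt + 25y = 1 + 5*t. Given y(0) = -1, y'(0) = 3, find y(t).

Characteristic equation r² - 6r + 25 = 0 has discriminant (-6)² - 4·(25) = -64 < 0, so r = 3 ± 4i.
Hence y_h = C1*cos(4*t)*exp(3*t) + C2*exp(3*t)*sin(4*t).
For the particular solution try y_p = A0 + A1*t. Substituting and matching coefficients of each power of t gives A0 = 11/125, A1 = 1/5, so y_p = 11/125 + t/5.
General solution: y = 11/125 + t/5 + C1*cos(4*t)*exp(3*t) + C2*exp(3*t)*sin(4*t).
Apply the initial conditions: y(0) = 11/125 + C1 = -1 and y'(0) = 1/5 + 3*C1 + 4*C2 = 3. Solving gives C1 = -136/125, C2 = 379/250.

y = 11/125 + t/5 - 136*cos(4*t)*exp(3*t)/125 + 379*exp(3*t)*sin(4*t)/250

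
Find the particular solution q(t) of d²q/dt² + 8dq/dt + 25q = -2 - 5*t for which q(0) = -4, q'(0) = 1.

q = -2/125 - t/5 - 614*exp(-4*t)*sin(3*t)/125 - 498*cos(3*t)*exp(-4*t)/125

Characteristic equation r² + 8r + 25 = 0 has discriminant (8)² - 4·(25) = -36 < 0, so r = -4 ± 3i.
Hence q_h = C1*cos(3*t)*exp(-4*t) + C2*exp(-4*t)*sin(3*t).
For the particular solution try q_p = A0 + A1*t. Substituting and matching coefficients of each power of t gives A0 = -2/125, A1 = -1/5, so q_p = -2/125 - t/5.
General solution: q = -2/125 - t/5 + C1*cos(3*t)*exp(-4*t) + C2*exp(-4*t)*sin(3*t).
Apply the initial conditions: q(0) = -2/125 + C1 = -4 and q'(0) = -1/5 - 4*C1 + 3*C2 = 1. Solving gives C1 = -498/125, C2 = -614/125.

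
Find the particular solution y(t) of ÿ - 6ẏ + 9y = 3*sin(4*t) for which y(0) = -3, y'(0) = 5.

y = -1947*exp(3*t)/625 - 21*sin(4*t)/625 + 72*cos(4*t)/625 + 362*t*exp(3*t)/25

Characteristic equation r² - 6r + 9 = 0 has discriminant (-6)² - 4·(9) = 0, so r = 3 is a repeated root.
Hence y_h = (C1 + C2*t)*exp(3*t).
Try y_p = A*cos(4*t) + B*sin(4*t). Substituting and equating the coefficients of cos(4t) and sin(4t) gives A = 72/625, B = -21/625, so y_p = -21*sin(4*t)/625 + 72*cos(4*t)/625.
General solution: y = -21*sin(4*t)/625 + 72*cos(4*t)/625 + C1*exp(3*t) + C2*t*exp(3*t).
Apply the initial conditions: y(0) = 72/625 + C1 = -3 and y'(0) = -84/625 + C2 + 3*C1 = 5. Solving gives C1 = -1947/625, C2 = 362/25.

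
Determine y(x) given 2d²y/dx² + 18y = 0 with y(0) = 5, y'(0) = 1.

Divide through by 2: y'' + 9y = 0.
Characteristic equation r² + 9 = 0 has discriminant (0)² - 4·(9) = -36 < 0, so r = ± 3i.
Hence y_h = C1*cos(3*x) + C2*sin(3*x).
Apply the initial conditions: y(0) = C1 = 5 and y'(0) = 3*C2 = 1. Solving gives C1 = 5, C2 = 1/3.

y = 5*cos(3*x) + sin(3*x)/3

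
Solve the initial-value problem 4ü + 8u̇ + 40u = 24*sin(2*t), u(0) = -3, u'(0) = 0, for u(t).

Divide through by 4: u'' + 2u' + 10u = 6*sin(2*t).
Characteristic equation r² + 2r + 10 = 0 has discriminant (2)² - 4·(10) = -36 < 0, so r = -1 ± 3i.
Hence u_h = C1*cos(3*t)*exp(-t) + C2*exp(-t)*sin(3*t).
Try u_p = A*cos(2*t) + B*sin(2*t). Substituting and equating the coefficients of cos(2t) and sin(2t) gives A = -6/13, B = 9/13, so u_p = -6*cos(2*t)/13 + 9*sin(2*t)/13.
General solution: u = -6*cos(2*t)/13 + 9*sin(2*t)/13 + C1*cos(3*t)*exp(-t) + C2*exp(-t)*sin(3*t).
Apply the initial conditions: u(0) = -6/13 + C1 = -3 and u'(0) = 18/13 - C1 + 3*C2 = 0. Solving gives C1 = -33/13, C2 = -17/13.

u = -6*cos(2*t)/13 + 9*sin(2*t)/13 - 33*cos(3*t)*exp(-t)/13 - 17*exp(-t)*sin(3*t)/13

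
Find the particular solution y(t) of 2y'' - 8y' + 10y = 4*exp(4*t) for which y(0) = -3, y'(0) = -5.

y = 2*exp(4*t)/5 - 17*cos(t)*exp(2*t)/5 + exp(2*t)*sin(t)/5

Divide through by 2: y'' - 4y' + 5y = 2*exp(4*t).
Characteristic equation r² - 4r + 5 = 0 has discriminant (-4)² - 4·(5) = -4 < 0, so r = 2 ± i.
Hence y_h = C1*cos(t)*exp(2*t) + C2*exp(2*t)*sin(t).
Try y_p = A*exp(4*t). Substituting into the equation and dividing by exp(4*t) gives A = 2/5, so y_p = 2*exp(4*t)/5.
General solution: y = 2*exp(4*t)/5 + C1*cos(t)*exp(2*t) + C2*exp(2*t)*sin(t).
Apply the initial conditions: y(0) = 2/5 + C1 = -3 and y'(0) = 8/5 + C2 + 2*C1 = -5. Solving gives C1 = -17/5, C2 = 1/5.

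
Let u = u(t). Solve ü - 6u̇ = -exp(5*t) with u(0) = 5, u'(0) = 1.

u = 24/5 + exp(5*t)/5

Characteristic equation r² - 6r = 0 factors as (r - 6)r = 0, so r = 6, 0.
Hence u_h = C1*exp(6*t) + C2.
Try u_p = A*exp(5*t). Substituting into the equation and dividing by exp(5*t) gives A = 1/5, so u_p = exp(5*t)/5.
General solution: u = C2 + exp(5*t)/5 + C1*exp(6*t).
Apply the initial conditions: u(0) = 1/5 + C1 + C2 = 5 and u'(0) = 1 + 6*C1 = 1. Solving gives C1 = 0, C2 = 24/5.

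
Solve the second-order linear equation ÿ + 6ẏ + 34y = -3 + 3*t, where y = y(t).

y = -30/289 + 3*t/34 + C1*cos(5*t)*exp(-3*t) + C2*exp(-3*t)*sin(5*t)

Characteristic equation r² + 6r + 34 = 0 has discriminant (6)² - 4·(34) = -100 < 0, so r = -3 ± 5i.
Hence y_h = C1*cos(5*t)*exp(-3*t) + C2*exp(-3*t)*sin(5*t).
For the particular solution try y_p = A0 + A1*t. Substituting and matching coefficients of each power of t gives A0 = -30/289, A1 = 3/34, so y_p = -30/289 + 3*t/34.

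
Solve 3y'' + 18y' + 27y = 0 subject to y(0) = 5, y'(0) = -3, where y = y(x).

y = 5*exp(-3*x) + 12*x*exp(-3*x)

Divide through by 3: y'' + 6y' + 9y = 0.
Characteristic equation r² + 6r + 9 = 0 has discriminant (6)² - 4·(9) = 0, so r = -3 is a repeated root.
Hence y_h = (C1 + C2*x)*exp(-3*x).
Apply the initial conditions: y(0) = C1 = 5 and y'(0) = C2 - 3*C1 = -3. Solving gives C1 = 5, C2 = 12.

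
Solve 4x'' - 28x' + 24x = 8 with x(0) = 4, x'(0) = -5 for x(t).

Divide through by 4: x'' - 7x' + 6x = 2.
Characteristic equation r² - 7r + 6 = 0 factors as (r - 1)(r - 6) = 0, so r = 1, 6.
Hence x_h = C1*exp(t) + C2*exp(6*t).
For the particular solution try x_p = A0. Substituting and matching coefficients of each power of t gives A0 = 1/3, so x_p = 1/3.
General solution: x = 1/3 + C1*exp(t) + C2*exp(6*t).
Apply the initial conditions: x(0) = 1/3 + C1 + C2 = 4 and x'(0) = C1 + 6*C2 = -5. Solving gives C1 = 27/5, C2 = -26/15.

x = 1/3 - 26*exp(6*t)/15 + 27*exp(t)/5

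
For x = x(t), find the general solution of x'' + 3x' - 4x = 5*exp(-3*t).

x = -5*exp(-3*t)/4 + C1*exp(t) + C2*exp(-4*t)

Characteristic equation r² + 3r - 4 = 0 factors as (r - 1)(r + 4) = 0, so r = 1, -4.
Hence x_h = C1*exp(t) + C2*exp(-4*t).
Try x_p = A*exp(-3*t). Substituting into the equation and dividing by exp(-3*t) gives A = -5/4, so x_p = -5*exp(-3*t)/4.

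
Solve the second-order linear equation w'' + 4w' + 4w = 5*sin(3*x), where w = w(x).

Characteristic equation r² + 4r + 4 = 0 has discriminant (4)² - 4·(4) = 0, so r = -2 is a repeated root.
Hence w_h = (C1 + C2*x)*exp(-2*x).
Try w_p = A*cos(3*x) + B*sin(3*x). Substituting and equating the coefficients of cos(3x) and sin(3x) gives A = -60/169, B = -25/169, so w_p = -60*cos(3*x)/169 - 25*sin(3*x)/169.

w = -60*cos(3*x)/169 - 25*sin(3*x)/169 + C1*exp(-2*x) + C2*x*exp(-2*x)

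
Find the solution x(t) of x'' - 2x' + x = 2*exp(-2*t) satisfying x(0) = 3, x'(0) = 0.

x = 2*exp(-2*t)/9 + 25*exp(t)/9 - 7*t*exp(t)/3

Characteristic equation r² - 2r + 1 = 0 has discriminant (-2)² - 4·(1) = 0, so r = 1 is a repeated root.
Hence x_h = (C1 + C2*t)*exp(t).
Try x_p = A*exp(-2*t). Substituting into the equation and dividing by exp(-2*t) gives A = 2/9, so x_p = 2*exp(-2*t)/9.
General solution: x = 2*exp(-2*t)/9 + C1*exp(t) + C2*t*exp(t).
Apply the initial conditions: x(0) = 2/9 + C1 = 3 and x'(0) = -4/9 + C1 + C2 = 0. Solving gives C1 = 25/9, C2 = -7/3.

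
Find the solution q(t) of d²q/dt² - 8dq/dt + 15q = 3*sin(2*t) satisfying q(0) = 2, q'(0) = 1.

q = -139*exp(5*t)/58 + 33*sin(2*t)/377 + 48*cos(2*t)/377 + 111*exp(3*t)/26

Characteristic equation r² - 8r + 15 = 0 factors as (r - 5)(r - 3) = 0, so r = 5, 3.
Hence q_h = C1*exp(5*t) + C2*exp(3*t).
Try q_p = A*cos(2*t) + B*sin(2*t). Substituting and equating the coefficients of cos(2t) and sin(2t) gives A = 48/377, B = 33/377, so q_p = 33*sin(2*t)/377 + 48*cos(2*t)/377.
General solution: q = 33*sin(2*t)/377 + 48*cos(2*t)/377 + C1*exp(5*t) + C2*exp(3*t).
Apply the initial conditions: q(0) = 48/377 + C1 + C2 = 2 and q'(0) = 66/377 + 3*C2 + 5*C1 = 1. Solving gives C1 = -139/58, C2 = 111/26.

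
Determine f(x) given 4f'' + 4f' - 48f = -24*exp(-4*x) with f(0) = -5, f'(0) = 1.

Divide through by 4: f'' + f' - 12f = -6*exp(-4*x).
Characteristic equation r² + r - 12 = 0 factors as (r - 3)(r + 4) = 0, so r = 3, -4.
Hence f_h = C1*exp(3*x) + C2*exp(-4*x).
Since exp(-4*x) solves the homogeneous equation (r = -4 is a root of multiplicity 1), multiply the trial by x. Try f_p = A*x*exp(-4*x). Substituting into the equation and dividing by exp(-4*x) gives A = 6/7, so f_p = 6*x*exp(-4*x)/7.
General solution: f = C1*exp(3*x) + C2*exp(-4*x) + 6*x*exp(-4*x)/7.
Apply the initial conditions: f(0) = C1 + C2 = -5 and f'(0) = 6/7 - 4*C2 + 3*C1 = 1. Solving gives C1 = -139/49, C2 = -106/49.

f = -139*exp(3*x)/49 - 106*exp(-4*x)/49 + 6*x*exp(-4*x)/7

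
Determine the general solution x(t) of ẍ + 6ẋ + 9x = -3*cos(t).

x = -9*sin(t)/50 - 6*cos(t)/25 + C1*exp(-3*t) + C2*t*exp(-3*t)

Characteristic equation r² + 6r + 9 = 0 has discriminant (6)² - 4·(9) = 0, so r = -3 is a repeated root.
Hence x_h = (C1 + C2*t)*exp(-3*t).
Try x_p = A*cos(t) + B*sin(t). Substituting and equating the coefficients of cos(t) and sin(t) gives A = -6/25, B = -9/50, so x_p = -9*sin(t)/50 - 6*cos(t)/25.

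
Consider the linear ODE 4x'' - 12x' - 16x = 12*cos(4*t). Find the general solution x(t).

x = -15*cos(4*t)/136 - 9*sin(4*t)/136 + C1*exp(-t) + C2*exp(4*t)

Divide through by 4: x'' - 3x' - 4x = 3*cos(4*t).
Characteristic equation r² - 3r - 4 = 0 factors as (r + 1)(r - 4) = 0, so r = -1, 4.
Hence x_h = C1*exp(-t) + C2*exp(4*t).
Try x_p = A*cos(4*t) + B*sin(4*t). Substituting and equating the coefficients of cos(4t) and sin(4t) gives A = -15/136, B = -9/136, so x_p = -15*cos(4*t)/136 - 9*sin(4*t)/136.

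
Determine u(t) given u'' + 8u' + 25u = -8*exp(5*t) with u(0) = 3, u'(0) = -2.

u = -4*exp(5*t)/45 + 18*exp(-4*t)*sin(3*t)/5 + 139*cos(3*t)*exp(-4*t)/45

Characteristic equation r² + 8r + 25 = 0 has discriminant (8)² - 4·(25) = -36 < 0, so r = -4 ± 3i.
Hence u_h = C1*cos(3*t)*exp(-4*t) + C2*exp(-4*t)*sin(3*t).
Try u_p = A*exp(5*t). Substituting into the equation and dividing by exp(5*t) gives A = -4/45, so u_p = -4*exp(5*t)/45.
General solution: u = -4*exp(5*t)/45 + C1*cos(3*t)*exp(-4*t) + C2*exp(-4*t)*sin(3*t).
Apply the initial conditions: u(0) = -4/45 + C1 = 3 and u'(0) = -4/9 - 4*C1 + 3*C2 = -2. Solving gives C1 = 139/45, C2 = 18/5.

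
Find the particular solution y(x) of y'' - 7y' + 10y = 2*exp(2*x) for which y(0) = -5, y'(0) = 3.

Characteristic equation r² - 7r + 10 = 0 factors as (r - 2)(r - 5) = 0, so r = 2, 5.
Hence y_h = C1*exp(2*x) + C2*exp(5*x).
Since exp(2*x) solves the homogeneous equation (r = 2 is a root of multiplicity 1), multiply the trial by x. Try y_p = A*x*exp(2*x). Substituting into the equation and dividing by exp(2*x) gives A = -2/3, so y_p = -2*x*exp(2*x)/3.
General solution: y = C1*exp(2*x) + C2*exp(5*x) - 2*x*exp(2*x)/3.
Apply the initial conditions: y(0) = C1 + C2 = -5 and y'(0) = -2/3 + 2*C1 + 5*C2 = 3. Solving gives C1 = -86/9, C2 = 41/9.

y = -86*exp(2*x)/9 + 41*exp(5*x)/9 - 2*x*exp(2*x)/3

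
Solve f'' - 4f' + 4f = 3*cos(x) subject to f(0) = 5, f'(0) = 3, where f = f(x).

f = -12*sin(x)/25 + 9*cos(x)/25 + 116*exp(2*x)/25 - 29*x*exp(2*x)/5

Characteristic equation r² - 4r + 4 = 0 has discriminant (-4)² - 4·(4) = 0, so r = 2 is a repeated root.
Hence f_h = (C1 + C2*x)*exp(2*x).
Try f_p = A*cos(x) + B*sin(x). Substituting and equating the coefficients of cos(x) and sin(x) gives A = 9/25, B = -12/25, so f_p = -12*sin(x)/25 + 9*cos(x)/25.
General solution: f = -12*sin(x)/25 + 9*cos(x)/25 + C1*exp(2*x) + C2*x*exp(2*x).
Apply the initial conditions: f(0) = 9/25 + C1 = 5 and f'(0) = -12/25 + C2 + 2*C1 = 3. Solving gives C1 = 116/25, C2 = -29/5.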